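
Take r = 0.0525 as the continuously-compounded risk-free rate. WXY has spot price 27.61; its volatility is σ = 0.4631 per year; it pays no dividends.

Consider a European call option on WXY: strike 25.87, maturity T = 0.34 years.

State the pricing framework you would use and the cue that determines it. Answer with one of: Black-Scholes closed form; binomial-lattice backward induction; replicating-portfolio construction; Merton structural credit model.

Key observation: everything needed for the exact continuous-time valuation of the European call on WXY (strike 25.87) is given, and no feature rules the closed form out.

framework: Black-Scholes closed form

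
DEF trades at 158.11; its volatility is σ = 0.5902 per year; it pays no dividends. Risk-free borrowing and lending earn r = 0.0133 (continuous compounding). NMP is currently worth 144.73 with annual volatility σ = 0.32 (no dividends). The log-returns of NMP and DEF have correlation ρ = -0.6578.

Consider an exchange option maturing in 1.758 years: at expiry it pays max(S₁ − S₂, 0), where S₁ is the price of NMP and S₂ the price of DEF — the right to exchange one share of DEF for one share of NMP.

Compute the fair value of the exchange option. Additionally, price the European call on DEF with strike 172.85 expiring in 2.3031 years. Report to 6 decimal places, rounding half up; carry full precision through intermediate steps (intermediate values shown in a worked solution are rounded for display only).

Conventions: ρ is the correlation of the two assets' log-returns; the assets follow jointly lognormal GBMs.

exchange price = 57.188558
price(DEF call K=172.85) = 51.659955

σ_eff = √(σ₁² + σ₂² − 2ρσ₁σ₂) = √(0.32² + 0.5902² − 2·-0.6578·0.32·0.5902) = 0.836185
d₁ = (ln(S₁/S₂) + (q₂ − q₁ + σ_eff²/2)T) / (σ_eff√T) = (ln(144.73/158.11) + (0.0 − 0.0 + 0.349603)·1.758) / 1.108694 = 0.474595
d₂ = d₁ − σ_eff√T = 0.474595 − 1.108694 = -0.634100
N(d₁) = 0.682462,  N(d₂) = 0.263008
V = S₁·e^{−q₁T}·N(d₁) − S₂·e^{−q₂T}·N(d₂) = 98.772738 − 41.584180 = 57.188558
[vanilla: DEF call K=172.85]
σ√T = 0.5902·√2.3031 = 0.895686
d₁ = (ln(S/K) + (r+σ²/2)T) / (σ√T) = (ln(158.11/172.85) + (0.0133+0.5902²/2)·2.3031) / 0.895686 = (-0.089133 + 0.431758) / 0.895686 = 0.382528
d₂ = d₁ − σ√T = 0.382528 − 0.895686 = -0.513158
e^{−rT} = 0.969833
N(d₁) = 0.648965,  N(d₂) = 0.303920
price = S·N(d₁) − K·e^{−rT}·N(d₂) = 102.607848 − 50.947893 = 51.659955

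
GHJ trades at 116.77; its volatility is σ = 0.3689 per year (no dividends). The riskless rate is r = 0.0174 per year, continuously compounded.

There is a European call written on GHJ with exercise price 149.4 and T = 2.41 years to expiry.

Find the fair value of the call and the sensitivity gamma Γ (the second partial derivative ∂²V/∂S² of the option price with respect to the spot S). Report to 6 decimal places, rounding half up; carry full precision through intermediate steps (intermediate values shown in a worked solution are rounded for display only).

σ√T = 0.3689·√2.41 = 0.572687
d₁ = (ln(S/K) + (r+σ²/2)T) / (σ√T) = (ln(116.77/149.4) + (0.0174+0.3689²/2)·2.41) / 0.572687 = (-0.246421 + 0.205919) / 0.572687 = -0.070723
d₂ = d₁ − σ√T = -0.070723 − 0.572687 = -0.643410
e^{−rT} = 0.958933
N(d₁) = 0.471809,  N(d₂) = 0.259979
Call price V = S·N(d₁) − K·e^{−rT}·N(d₂) = 55.093160 − 37.245814 = 17.847346
φ(d₁) = (1/√(2π))·e^{−d₁²/2} = 0.397946
Γ = φ(d₁) / (S·σ·√T) = 0.005951

price = 17.847346
Γ = 0.005951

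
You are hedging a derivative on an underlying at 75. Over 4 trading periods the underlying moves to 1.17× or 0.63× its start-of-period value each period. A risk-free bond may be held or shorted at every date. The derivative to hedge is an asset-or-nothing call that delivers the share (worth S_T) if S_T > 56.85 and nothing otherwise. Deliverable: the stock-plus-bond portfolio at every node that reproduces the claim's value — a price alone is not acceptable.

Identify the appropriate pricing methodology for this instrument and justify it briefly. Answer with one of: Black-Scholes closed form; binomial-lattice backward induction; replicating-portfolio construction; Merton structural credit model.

Key observation: the deliverable is the dynamic trading strategy on the 4-step tree (spot 75, moves 1.17 and 0.63), so the valuation must go through the node-by-node replicating-portfolio solve.

framework: replicating-portfolio construction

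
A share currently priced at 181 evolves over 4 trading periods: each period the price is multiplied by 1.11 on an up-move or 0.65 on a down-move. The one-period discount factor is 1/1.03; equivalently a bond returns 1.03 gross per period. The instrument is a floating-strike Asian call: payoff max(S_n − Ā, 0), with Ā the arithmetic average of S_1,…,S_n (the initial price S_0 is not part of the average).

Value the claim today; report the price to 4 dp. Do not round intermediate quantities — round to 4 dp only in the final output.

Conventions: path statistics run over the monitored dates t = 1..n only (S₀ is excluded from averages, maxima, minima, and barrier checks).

No-arbitrage gives p* = (R−d)/(u−d) = 0.8261: enumerate every path, weight its payoff by its p*-probability, and discount by R^4.
Enumerate all 2^4 = 16 price paths (U = up ×1.11, D = down ×0.65); each path with k up-moves has probability p*^k·(1−p*)^(4−k).
DDDD: Ā=69.0348, payoff=0.0000, prob=0.000915
UDDD: Ā=117.8902, payoff=0.0000, prob=0.004345
DUDD: Ā=97.0752, payoff=0.0000, prob=0.004345
UUDD: Ā=165.7746, payoff=0.0000, prob=0.020640
DDUD: Ā=83.5455, payoff=0.0000, prob=0.004345
UDUD: Ā=142.6700, payoff=0.0000, prob=0.020640
DUUD: Ā=121.8550, payoff=0.0000, prob=0.020640
UUUD: Ā=208.0908, payoff=0.0000, prob=0.098041
DDDU: Ā=74.7511, payoff=0.0000, prob=0.004345
UDDU: Ā=127.6519, payoff=0.0000, prob=0.020640
DUDU: Ā=106.8369, payoff=0.0000, prob=0.020640
UUDU: Ā=182.4446, payoff=0.0000, prob=0.098041
DDUU: Ā=93.3072, payoff=0.9146, prob=0.020640
UDUU: Ā=159.3400, payoff=1.5618, prob=0.098041
DUUU: Ā=138.5250, payoff=22.3768, prob=0.098041
UUUU: Ā=236.5580, payoff=38.2127, prob=0.465697
Price = Σ prob·payoff / R^4 = 20.161394 / 1.125509 = 17.9131

price = 17.9131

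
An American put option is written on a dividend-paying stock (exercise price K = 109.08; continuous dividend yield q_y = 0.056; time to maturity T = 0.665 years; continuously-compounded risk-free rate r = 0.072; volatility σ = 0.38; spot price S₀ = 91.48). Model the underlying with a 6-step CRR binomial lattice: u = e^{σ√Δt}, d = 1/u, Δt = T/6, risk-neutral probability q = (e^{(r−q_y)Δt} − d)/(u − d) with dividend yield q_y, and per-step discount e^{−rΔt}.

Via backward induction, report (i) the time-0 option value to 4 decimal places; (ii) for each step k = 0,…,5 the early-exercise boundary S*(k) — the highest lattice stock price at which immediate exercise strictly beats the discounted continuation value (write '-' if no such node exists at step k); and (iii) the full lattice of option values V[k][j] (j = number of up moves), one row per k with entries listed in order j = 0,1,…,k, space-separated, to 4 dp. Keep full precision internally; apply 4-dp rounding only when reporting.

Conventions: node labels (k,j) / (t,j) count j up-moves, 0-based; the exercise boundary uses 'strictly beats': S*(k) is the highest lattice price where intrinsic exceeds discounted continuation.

params: Δt=0.11083 u=1.13486 d=0.88117 q=0.47541 e^(-rΔt)=0.99205
t_6 payoffs: 66.2572 53.9283 38.0499 17.6000 0.0000 0.0000 0.0000
t_5: node(5,0) S=48.5978 payoff=60.4822 vs cont=59.9159 → 60.4822 [stop]  node(5,1) S=62.5894 payoff=46.4906 vs cont=46.0109 → 46.4906 [stop]  node(5,2) S=80.6091 payoff=28.4709 vs cont=28.1026 → 28.4709 [stop]  node(5,3) S=103.8169 payoff=5.2631 vs cont=9.1594 → 9.1594 [wait]  node(5,4) S=133.7062 payoff=0.0000 vs cont=0.0000 → 0.0000 [wait]  node(5,5) S=172.2009 payoff=0.0000 vs cont=0.0000 → 0.0000 [wait]  ⇒ S*(5)=80.6091
t_4: node(4,0) S=55.1517 payoff=53.9283 vs cont=53.4026 → 53.9283 [stop]  node(4,1) S=71.0301 payoff=38.0499 vs cont=37.6224 → 38.0499 [stop]  node(4,2) S=91.4800 payoff=17.6000 vs cont=19.1366 → 19.1366 [wait]  node(4,3) S=117.8175 payoff=0.0000 vs cont=4.7667 → 4.7667 [wait]  node(4,4) S=151.7377 payoff=0.0000 vs cont=0.0000 → 0.0000 [wait]  ⇒ S*(4)=71.0301
t_3: node(3,0) S=62.5894 payoff=46.4906 vs cont=46.0109 → 46.4906 [stop]  node(3,1) S=80.6091 payoff=28.4709 vs cont=28.8274 → 28.8274 [wait]  node(3,2) S=103.8169 payoff=5.2631 vs cont=12.2072 → 12.2072 [wait]  node(3,3) S=133.7062 payoff=0.0000 vs cont=2.4807 → 2.4807 [wait]  ⇒ S*(3)=62.5894
t_2: node(2,0) S=71.0301 payoff=38.0499 vs cont=37.7905 → 38.0499 [stop]  node(2,1) S=91.4800 payoff=17.6000 vs cont=20.7596 → 20.7596 [wait]  node(2,2) S=117.8175 payoff=0.0000 vs cont=7.5228 → 7.5228 [wait]  ⇒ S*(2)=71.0301
t_1: node(1,0) S=80.6091 payoff=28.4709 vs cont=29.5928 → 29.5928 [wait]  node(1,1) S=103.8169 payoff=5.2631 vs cont=14.3517 → 14.3517 [wait]  ⇒ S*(1)=-
t_0: node(0,0) S=91.4800 payoff=17.6000 vs cont=22.1694 → 22.1694 [wait]  ⇒ S*(0)=-

price = 22.1694
boundary = - - 71.0301 62.5894 71.0301 80.6091
tree:
22.1694
29.5928 14.3517
38.0499 20.7596 7.5228
46.4906 28.8274 12.2072 2.4807
53.9283 38.0499 19.1366 4.7667 0.0000
60.4822 46.4906 28.4709 9.1594 0.0000 0.0000
66.2572 53.9283 38.0499 17.6000 0.0000 0.0000 0.0000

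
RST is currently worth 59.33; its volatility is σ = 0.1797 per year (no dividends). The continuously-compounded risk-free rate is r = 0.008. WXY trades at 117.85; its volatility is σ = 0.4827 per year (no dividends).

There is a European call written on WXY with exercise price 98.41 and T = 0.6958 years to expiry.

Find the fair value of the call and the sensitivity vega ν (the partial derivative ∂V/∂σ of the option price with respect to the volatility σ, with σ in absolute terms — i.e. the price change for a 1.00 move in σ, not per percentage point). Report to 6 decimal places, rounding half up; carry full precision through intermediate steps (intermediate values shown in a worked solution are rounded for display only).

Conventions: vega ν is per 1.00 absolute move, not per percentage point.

σ√T = 0.4827·√0.6958 = 0.402642
d₁ = (ln(S/K) + (r+σ²/2)T) / (σ√T) = (ln(117.85/98.41) + (0.008+0.4827²/2)·0.6958) / 0.402642 = (0.180270 + 0.086627) / 0.402642 = 0.662864
d₂ = d₁ − σ√T = 0.662864 − 0.402642 = 0.260221
e^{−rT} = 0.994449
N(d₁) = 0.746291,  N(d₂) = 0.602653
Call price V = S·N(d₁) − K·e^{−rT}·N(d₂) = 87.950405 − 58.977919 = 28.972486
φ(d₁) = (1/√(2π))·e^{−d₁²/2} = 0.320257
ν = S·φ(d₁)·√T = 31.482549

price = 28.972486
ν = 31.482549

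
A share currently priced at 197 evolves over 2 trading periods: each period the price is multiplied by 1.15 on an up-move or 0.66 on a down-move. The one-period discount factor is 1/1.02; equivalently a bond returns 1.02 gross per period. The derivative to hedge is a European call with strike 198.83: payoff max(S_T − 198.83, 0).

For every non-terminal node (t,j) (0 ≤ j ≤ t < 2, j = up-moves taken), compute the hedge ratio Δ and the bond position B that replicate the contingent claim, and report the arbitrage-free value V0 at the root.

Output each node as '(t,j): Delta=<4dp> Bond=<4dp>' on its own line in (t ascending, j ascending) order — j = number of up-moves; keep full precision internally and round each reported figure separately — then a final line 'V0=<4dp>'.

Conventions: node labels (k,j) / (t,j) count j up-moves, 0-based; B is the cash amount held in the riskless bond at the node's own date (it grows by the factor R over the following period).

No-arbitrage ⇒ martingale measure with p* = (R−d)/(u−d) = 0.7347.
Terminal payoffs: V(2,0)=0.0000, V(2,1)=0.0000, V(2,2)=61.7025
Node (1,0) S=130.0200: V=(p*·0.0000+(1−p*)·0.0000)/1.02=0.0000; Δ=(0.0000−0.0000)/(149.5230−85.8132)=0.0000; B=V−Δ·S=0.0000
Node (1,1) S=226.5500: V=(p*·61.7025+(1−p*)·0.0000)/1.02=44.4436; Δ=(61.7025−0.0000)/(260.5325−149.5230)=0.5558; B=V−Δ·S=-81.4799
Node (0,0) S=197.0000: V=(p*·44.4436+(1−p*)·0.0000)/1.02=32.0122; Δ=(44.4436−0.0000)/(226.5500−130.0200)=0.4604; B=V−Δ·S=-58.6890
Sanity check at the root: Δ(0,0)·S0 + B(0,0) reproduces V0 = 32.0122.

(0,0): Delta=0.4604 Bond=-58.6890
(1,0): Delta=0.0000 Bond=0.0000
(1,1): Delta=0.5558 Bond=-81.4799
V0=32.0122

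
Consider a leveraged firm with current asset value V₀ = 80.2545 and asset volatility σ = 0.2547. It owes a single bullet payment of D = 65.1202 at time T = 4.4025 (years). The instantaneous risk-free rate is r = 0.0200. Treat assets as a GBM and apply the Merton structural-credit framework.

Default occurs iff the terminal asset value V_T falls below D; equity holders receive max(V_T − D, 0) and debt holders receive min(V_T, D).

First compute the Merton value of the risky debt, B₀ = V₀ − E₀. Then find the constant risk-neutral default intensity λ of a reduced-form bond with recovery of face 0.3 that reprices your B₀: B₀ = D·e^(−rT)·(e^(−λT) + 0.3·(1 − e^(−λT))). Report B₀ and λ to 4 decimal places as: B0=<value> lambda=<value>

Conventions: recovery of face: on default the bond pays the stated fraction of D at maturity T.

Equity is a call on the firm's assets struck at D = 65.1202:
d₁ = [ln(V₀/D) + (r + σ²/2)T] / (σ√T)
   = [ln(80.2545/65.1202) + (0.0200 + 0.5·0.2547²)·4.4025] / (0.2547·√4.4025)
   = [0.208968 + 0.230850] / 0.534415 = 0.822989
d₂ = d₁ − σ√T = 0.822989 − 0.534415 = 0.288574
N(d₁) = 0.794743,  N(d₂) = 0.613546,  e^(−rT) = 0.915715
E₀ = V₀·N(d₁) − D·e^(−rT)·N(d₂)
   = 80.2545·0.794743 − 65.1202·0.915715·0.613546 = 27.194975
B₀ = V₀ − E₀ = 80.2545 − 27.194975 = 53.059525
e^(−λT) = (B₀·e^(rT)/D − 0.3)/(1 − 0.3) = (53.0595·1.092043/65.1202 − 0.3)/0.7 = 0.84255578
λ = −ln(0.84255578)/4.4025 = 0.038913

B0=53.0595 lambda=0.0389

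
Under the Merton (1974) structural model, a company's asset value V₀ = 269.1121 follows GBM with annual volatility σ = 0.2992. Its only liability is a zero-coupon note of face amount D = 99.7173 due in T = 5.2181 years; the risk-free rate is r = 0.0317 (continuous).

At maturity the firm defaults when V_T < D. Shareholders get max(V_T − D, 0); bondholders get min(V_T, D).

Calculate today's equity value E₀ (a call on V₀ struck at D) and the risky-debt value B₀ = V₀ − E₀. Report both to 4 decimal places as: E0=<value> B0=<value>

E0=186.4256 B0=82.6865

Equity is a call on the firm's assets struck at D = 99.7173:
d₁ = [ln(V₀/D) + (r + σ²/2)T] / (σ√T)
   = [ln(269.1121/99.7173) + (0.0317 + 0.5·0.2992²)·5.2181] / (0.2992·√5.2181)
   = [0.992789 + 0.398978] / 0.683467 = 2.036332
d₂ = d₁ − σ√T = 2.036332 − 0.683467 = 1.352865
N(d₁) = 0.979141,  N(d₂) = 0.911951,  e^(−rT) = 0.847543
E₀ = V₀·N(d₁) − D·e^(−rT)·N(d₂)
   = 269.1121·0.979141 − 99.7173·0.847543·0.911951 = 186.425599
B₀ = V₀ − E₀ = 269.1121 − 186.425599 = 82.686501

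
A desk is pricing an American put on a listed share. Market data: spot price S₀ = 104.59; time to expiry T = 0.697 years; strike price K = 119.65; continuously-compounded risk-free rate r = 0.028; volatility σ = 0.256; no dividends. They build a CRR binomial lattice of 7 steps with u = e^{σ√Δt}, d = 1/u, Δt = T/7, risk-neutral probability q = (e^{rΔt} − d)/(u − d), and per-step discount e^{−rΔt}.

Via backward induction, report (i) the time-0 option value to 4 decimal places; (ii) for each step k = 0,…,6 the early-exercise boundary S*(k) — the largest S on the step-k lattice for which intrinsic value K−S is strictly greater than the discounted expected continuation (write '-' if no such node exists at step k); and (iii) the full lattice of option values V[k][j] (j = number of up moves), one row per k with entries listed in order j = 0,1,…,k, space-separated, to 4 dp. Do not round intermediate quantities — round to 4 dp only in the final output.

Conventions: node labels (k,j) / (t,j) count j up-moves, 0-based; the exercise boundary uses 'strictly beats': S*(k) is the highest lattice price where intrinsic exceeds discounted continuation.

price = 17.8891
boundary = - - 88.9867 82.0810 88.9867 96.4734 104.5900
tree:
17.8891
23.8305 11.9783
30.6633 17.0513 6.9130
37.5690 23.3783 10.7456 3.0741
43.9389 30.6633 16.1390 5.3491 0.7897
49.8143 37.5690 23.1766 9.1093 1.5747 0.0000
55.2339 43.9389 30.6633 15.0600 3.1398 0.0000 0.0000
60.2328 49.8143 37.5690 23.1766 6.2605 0.0000 0.0000 0.0000

Δt=0.09957, u=1.08413, d=0.92240, q=0.49708, disc=e^(-rΔt)=0.99722
k=7 terminal: V=max(K-S,0) → 60.2328 49.8143 37.5690 23.1766 6.2605 0.0000 0.0000 0.0000
k=6: j=0 S=64.4161 intr=55.2339 cont=54.9008 V=55.2339[EX]; j=1 S=75.7111 intr=43.9389 cont=43.6057 V=43.9389[EX]; j=2 S=88.9867 intr=30.6633 cont=30.3302 V=30.6633[EX]; j=3 S=104.5900 intr=15.0600 cont=14.7269 V=15.0600[EX]; j=4 S=122.9293 intr=0.0000 cont=3.1398 V=3.1398[hold]; j=5 S=144.4843 intr=0.0000 cont=0.0000 V=0.0000[hold]; j=6 S=169.8188 intr=0.0000 cont=0.0000 V=0.0000[hold]  S*(6)=104.5900
k=5: j=0 S=69.8357 intr=49.8143 cont=49.4812 V=49.8143[EX]; j=1 S=82.0810 intr=37.5690 cont=37.2359 V=37.5690[EX]; j=2 S=96.4734 intr=23.1766 cont=22.8435 V=23.1766[EX]; j=3 S=113.3895 intr=6.2605 cont=9.1093 V=9.1093[hold]; j=4 S=133.2717 intr=0.0000 cont=1.5747 V=1.5747[hold]; j=5 S=156.6402 intr=0.0000 cont=0.0000 V=0.0000[hold]  S*(5)=96.4734
k=4: j=0 S=75.7111 intr=43.9389 cont=43.6057 V=43.9389[EX]; j=1 S=88.9867 intr=30.6633 cont=30.3302 V=30.6633[EX]; j=2 S=104.5900 intr=15.0600 cont=16.1390 V=16.1390[hold]; j=3 S=122.9293 intr=0.0000 cont=5.3491 V=5.3491[hold]; j=4 S=144.4843 intr=0.0000 cont=0.7897 V=0.7897[hold]  S*(4)=88.9867
k=3: j=0 S=82.0810 intr=37.5690 cont=37.2359 V=37.5690[EX]; j=1 S=96.4734 intr=23.1766 cont=23.3783 V=23.3783[hold]; j=2 S=113.3895 intr=6.2605 cont=10.7456 V=10.7456[hold]; j=3 S=133.2717 intr=0.0000 cont=3.0741 V=3.0741[hold]  S*(3)=82.0810
k=2: j=0 S=88.9867 intr=30.6633 cont=30.4302 V=30.6633[EX]; j=1 S=104.5900 intr=15.0600 cont=17.0513 V=17.0513[hold]; j=2 S=122.9293 intr=0.0000 cont=6.9130 V=6.9130[hold]  S*(2)=88.9867
k=1: j=0 S=96.4734 intr=23.1766 cont=23.8305 V=23.8305[hold]; j=1 S=113.3895 intr=6.2605 cont=11.9783 V=11.9783[hold]  S*(1)=-
k=0: j=0 S=104.5900 intr=15.0600 cont=17.8891 V=17.8891[hold]  S*(0)=-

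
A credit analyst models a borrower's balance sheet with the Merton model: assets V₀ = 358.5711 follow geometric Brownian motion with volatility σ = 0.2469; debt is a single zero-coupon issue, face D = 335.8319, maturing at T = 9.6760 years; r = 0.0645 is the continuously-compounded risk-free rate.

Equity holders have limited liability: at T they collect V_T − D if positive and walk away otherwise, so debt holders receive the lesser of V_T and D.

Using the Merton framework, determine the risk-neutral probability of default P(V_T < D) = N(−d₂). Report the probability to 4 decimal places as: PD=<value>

With assets at 358.5711 and a single debt payment of 335.8319 at 9.6760 years:
d₁ = [ln(V₀/D) + (r + σ²/2)T] / (σ√T)
   = [ln(358.5711/335.8319) + (0.0645 + 0.5·0.2469²)·9.6760] / (0.2469·√9.6760)
   = [0.065516 + 0.919025] / 0.768014 = 1.281931
d₂ = d₁ − σ√T = 1.281931 − 0.768014 = 0.513917
risk-neutral PD = N(−d₂) = N(-0.513917) = 0.303655

PD=0.3037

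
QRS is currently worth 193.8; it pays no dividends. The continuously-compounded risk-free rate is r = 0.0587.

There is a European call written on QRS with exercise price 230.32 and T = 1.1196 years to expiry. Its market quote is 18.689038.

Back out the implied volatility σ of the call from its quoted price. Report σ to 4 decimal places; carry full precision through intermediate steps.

At σ = 0.3293 the Black–Scholes value reproduces the quote:
σ√T = 0.3293·√1.1196 = 0.348436
d₁ = (ln(S/K) + (r+σ²/2)T) / (σ√T) = (ln(193.8/230.32) + (0.0587+0.3293²/2)·1.1196) / 0.348436 = (-0.172643 + 0.126424) / 0.348436 = -0.132646
d₂ = d₁ − σ√T = -0.132646 − 0.348436 = -0.481082
e^{−rT} = 0.936393
N(d₁) = 0.447237,  N(d₂) = 0.315229
V = S·N(d₁) − K·e^{−rT}·N(d₂) = 86.674489 − 67.985451 = 18.689038 (matching the quote); vega is positive throughout, so no other σ reproduces this price

sigma = 0.3293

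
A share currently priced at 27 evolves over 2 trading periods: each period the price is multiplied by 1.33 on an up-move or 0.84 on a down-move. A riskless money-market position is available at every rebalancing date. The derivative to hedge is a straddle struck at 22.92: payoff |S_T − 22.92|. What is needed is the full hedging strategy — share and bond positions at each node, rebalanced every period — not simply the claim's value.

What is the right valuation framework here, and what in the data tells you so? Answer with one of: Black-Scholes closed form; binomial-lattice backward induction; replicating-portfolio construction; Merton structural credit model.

framework: replicating-portfolio construction

Key observation: the mandate to exhibit the hedge at every date and state singles out the replicating-portfolio construction on the 2-period tree with factors 1.33 and 0.84 from 27.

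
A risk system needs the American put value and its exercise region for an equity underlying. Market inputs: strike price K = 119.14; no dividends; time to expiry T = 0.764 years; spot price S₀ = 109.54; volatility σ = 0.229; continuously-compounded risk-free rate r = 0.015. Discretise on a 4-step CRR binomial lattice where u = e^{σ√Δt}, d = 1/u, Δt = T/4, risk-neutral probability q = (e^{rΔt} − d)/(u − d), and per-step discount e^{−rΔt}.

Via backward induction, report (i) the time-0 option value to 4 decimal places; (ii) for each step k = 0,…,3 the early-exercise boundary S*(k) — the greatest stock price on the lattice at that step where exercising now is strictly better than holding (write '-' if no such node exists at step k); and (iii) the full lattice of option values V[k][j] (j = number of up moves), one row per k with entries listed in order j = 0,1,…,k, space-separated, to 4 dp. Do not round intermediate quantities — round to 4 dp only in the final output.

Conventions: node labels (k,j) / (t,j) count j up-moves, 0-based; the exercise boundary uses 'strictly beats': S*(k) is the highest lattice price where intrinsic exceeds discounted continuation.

params: Δt=0.19100 u=1.10526 d=0.90476 q=0.48931 e^(-rΔt)=0.99714
t_4 payoffs: 45.7370 29.4708 9.6000 0.0000 0.0000
t_3: node(3,0) S=81.1295 payoff=38.0105 vs cont=37.6697 → 38.0105 [stop]  node(3,1) S=99.1079 payoff=20.0321 vs cont=19.6913 → 20.0321 [stop]  node(3,2) S=121.0702 payoff=0.0000 vs cont=4.8886 → 4.8886 [wait]  node(3,3) S=147.8995 payoff=0.0000 vs cont=0.0000 → 0.0000 [wait]  ⇒ S*(3)=99.1079
t_2: node(2,0) S=89.6692 payoff=29.4708 vs cont=29.1299 → 29.4708 [stop]  node(2,1) S=109.5400 payoff=9.6000 vs cont=12.5861 → 12.5861 [wait]  node(2,2) S=133.8142 payoff=0.0000 vs cont=2.4894 → 2.4894 [wait]  ⇒ S*(2)=89.6692
t_1: node(1,0) S=99.1079 payoff=20.0321 vs cont=21.1483 → 21.1483 [wait]  node(1,1) S=121.0702 payoff=0.0000 vs cont=7.6238 → 7.6238 [wait]  ⇒ S*(1)=-
t_0: node(0,0) S=109.5400 payoff=9.6000 vs cont=14.4890 → 14.4890 [wait]  ⇒ S*(0)=-

price = 14.4890
boundary = - - 89.6692 99.1079
tree:
14.4890
21.1483 7.6238
29.4708 12.5861 2.4894
38.0105 20.0321 4.8886 0.0000
45.7370 29.4708 9.6000 0.0000 0.0000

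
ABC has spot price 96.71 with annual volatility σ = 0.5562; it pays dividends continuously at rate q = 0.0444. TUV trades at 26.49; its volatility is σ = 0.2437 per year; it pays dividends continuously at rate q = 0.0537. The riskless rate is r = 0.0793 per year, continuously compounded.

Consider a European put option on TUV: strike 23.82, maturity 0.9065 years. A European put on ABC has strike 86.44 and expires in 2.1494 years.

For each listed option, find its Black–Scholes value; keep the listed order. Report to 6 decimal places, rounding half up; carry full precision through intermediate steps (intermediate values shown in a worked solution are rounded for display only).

[TUV put K=23.82]
σ√T = 0.2437·√0.9065 = 0.232027
d₁ = (ln(S/K) + (r−q+σ²/2)T) / (σ√T) = (ln(26.49/23.82) + (0.0793−0.0537+0.2437²/2)·0.9065) / 0.232027 = (0.106242 + 0.050125) / 0.232027 = 0.673914
d₂ = d₁ − σ√T = 0.673914 − 0.232027 = 0.441886
e^{−rT} = 0.930637
e^{−qT} = 0.952487
N(−d₁) = 0.250183,  N(−d₂) = 0.329286
price = K·e^{−rT}·N(−d₂) − S·e^{−qT}·N(−d₁) = 7.299536 − 6.312463 = 0.987073
[ABC put K=86.44]
σ√T = 0.5562·√2.1494 = 0.815435
d₁ = (ln(S/K) + (r−q+σ²/2)T) / (σ√T) = (ln(96.71/86.44) + (0.0793−0.0444+0.5562²/2)·2.1494) / 0.815435 = (0.112266 + 0.407482) / 0.815435 = 0.637387
d₂ = d₁ − σ√T = 0.637387 − 0.815435 = -0.178049
e^{−rT} = 0.843287
e^{−qT} = 0.908979
N(−d₁) = 0.261936,  N(−d₂) = 0.570658
price = K·e^{−rT}·N(−d₂) − S·e^{−qT}·N(−d₁) = 41.597382 − 23.026140 = 18.571242

price(TUV put K=23.82) = 0.987073
price(ABC put K=86.44) = 18.571242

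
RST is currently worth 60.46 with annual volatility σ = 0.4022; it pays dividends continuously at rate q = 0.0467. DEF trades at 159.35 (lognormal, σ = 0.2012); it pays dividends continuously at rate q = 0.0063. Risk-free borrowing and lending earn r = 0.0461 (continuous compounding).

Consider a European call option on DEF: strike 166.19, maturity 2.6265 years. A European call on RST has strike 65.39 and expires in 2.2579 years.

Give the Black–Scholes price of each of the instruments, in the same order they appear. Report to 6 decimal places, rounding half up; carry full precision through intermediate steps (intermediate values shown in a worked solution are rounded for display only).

[DEF call K=166.19]
σ√T = 0.2012·√2.6265 = 0.326074
d₁ = (ln(S/K) + (r−q+σ²/2)T) / (σ√T) = (ln(159.35/166.19) + (0.0461−0.0063+0.2012²/2)·2.6265) / 0.326074 = (-0.042029 + 0.157697) / 0.326074 = 0.354730
d₂ = d₁ − σ√T = 0.354730 − 0.326074 = 0.028655
e^{−rT} = 0.885962
e^{−qT} = 0.983589
N(d₁) = 0.638604,  N(d₂) = 0.511430
price = S·e^{−qT}·N(d₁) − K·e^{−rT}·N(d₂) = 100.091553 − 75.301950 = 24.789603
[RST call K=65.39]
σ√T = 0.4022·√2.2579 = 0.604358
d₁ = (ln(S/K) + (r−q+σ²/2)T) / (σ√T) = (ln(60.46/65.39) + (0.0461−0.0467+0.4022²/2)·2.2579) / 0.604358 = (-0.078387 + 0.181270) / 0.604358 = 0.170234
d₂ = d₁ − σ√T = 0.170234 − 0.604358 = -0.434124
e^{−rT} = 0.901145
e^{−qT} = 0.899925
N(d₁) = 0.567587,  N(d₂) = 0.332099
price = S·e^{−qT}·N(d₁) − K·e^{−rT}·N(d₂) = 30.882100 − 19.569229 = 11.312871

price(DEF call K=166.19) = 24.789603
price(RST call K=65.39) = 11.312871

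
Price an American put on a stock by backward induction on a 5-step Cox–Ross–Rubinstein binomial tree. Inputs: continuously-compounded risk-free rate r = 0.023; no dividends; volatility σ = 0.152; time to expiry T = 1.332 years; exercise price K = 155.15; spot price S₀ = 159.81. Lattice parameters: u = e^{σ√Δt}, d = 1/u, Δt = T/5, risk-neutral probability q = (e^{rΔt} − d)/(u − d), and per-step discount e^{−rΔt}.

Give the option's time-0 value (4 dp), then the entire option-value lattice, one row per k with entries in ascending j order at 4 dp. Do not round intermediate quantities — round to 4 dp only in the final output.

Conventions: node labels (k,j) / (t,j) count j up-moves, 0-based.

Δt=0.26640  u=1.08161  d=0.92455  q=0.51953  discount=0.99389
step 5 (expiry): payoffs max(K−S,0) = 47.1944 28.8543 7.3984 0.0000 0.0000 0.0000
k=4: (k=4,j=0): S=116.7661, K−S=38.3839, hold=37.4362 ⇒ V=38.3839 exercise | (k=4,j=1): S=136.6030, K−S=18.5470, hold=17.5992 ⇒ V=18.5470 exercise | (k=4,j=2): S=159.8100, K−S=0.0000, hold=3.5330 ⇒ V=3.5330 continue | (k=4,j=3): S=186.9595, K−S=0.0000, hold=0.0000 ⇒ V=0.0000 continue | (k=4,j=4): S=218.7213, K−S=0.0000, hold=0.0000 ⇒ V=0.0000 continue
k=3: (k=3,j=0): S=126.2957, K−S=28.8543, hold=27.9066 ⇒ V=28.8543 exercise | (k=3,j=1): S=147.7516, K−S=7.3984, hold=10.6812 ⇒ V=10.6812 continue | (k=3,j=2): S=172.8525, K−S=0.0000, hold=1.6872 ⇒ V=1.6872 continue | (k=3,j=3): S=202.2178, K−S=0.0000, hold=0.0000 ⇒ V=0.0000 continue
k=2: (k=2,j=0): S=136.6030, K−S=18.5470, hold=19.2943 ⇒ V=19.2943 continue | (k=2,j=1): S=159.8100, K−S=0.0000, hold=5.9718 ⇒ V=5.9718 continue | (k=2,j=2): S=186.9595, K−S=0.0000, hold=0.8057 ⇒ V=0.8057 continue
k=1: (k=1,j=0): S=147.7516, K−S=7.3984, hold=12.2973 ⇒ V=12.2973 continue | (k=1,j=1): S=172.8525, K−S=0.0000, hold=3.2678 ⇒ V=3.2678 continue
k=0: (k=0,j=0): S=159.8100, K−S=0.0000, hold=7.5598 ⇒ V=7.5598 continue

price = 7.5598
tree:
7.5598
12.2973 3.2678
19.2943 5.9718 0.8057
28.8543 10.6812 1.6872 0.0000
38.3839 18.5470 3.5330 0.0000 0.0000
47.1944 28.8543 7.3984 0.0000 0.0000 0.0000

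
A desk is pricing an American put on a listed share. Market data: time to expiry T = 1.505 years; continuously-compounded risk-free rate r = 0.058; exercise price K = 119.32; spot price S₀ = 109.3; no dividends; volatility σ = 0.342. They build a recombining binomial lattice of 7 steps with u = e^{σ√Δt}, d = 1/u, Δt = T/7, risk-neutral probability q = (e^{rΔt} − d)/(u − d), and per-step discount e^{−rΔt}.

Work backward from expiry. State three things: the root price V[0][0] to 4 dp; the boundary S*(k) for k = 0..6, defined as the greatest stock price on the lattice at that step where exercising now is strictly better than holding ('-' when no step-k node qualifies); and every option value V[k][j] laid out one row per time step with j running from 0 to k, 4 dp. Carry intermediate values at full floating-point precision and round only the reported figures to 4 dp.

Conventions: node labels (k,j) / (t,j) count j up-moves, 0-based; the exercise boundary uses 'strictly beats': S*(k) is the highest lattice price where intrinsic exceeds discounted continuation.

Δt=0.21500  u=1.17184  d=0.85336  q=0.49984  discount=0.98761
step 7 (expiry): payoffs max(K−S,0) = 83.3011 69.8581 51.3980 26.0482 0.0000 0.0000 0.0000 0.0000
step 6: (k=6,j=0): S=42.2086, K−S=77.1114, hold=75.6328 ⇒ V=77.1114 exercise | (k=6,j=1): S=57.9616, K−S=61.3584, hold=59.8797 ⇒ V=61.3584 exercise | (k=6,j=2): S=79.5940, K−S=39.7260, hold=38.2473 ⇒ V=39.7260 exercise | (k=6,j=3): S=109.3000, K−S=10.0200, hold=12.8669 ⇒ V=12.8669 continue | (k=6,j=4): S=150.0929, K−S=0.0000, hold=0.0000 ⇒ V=0.0000 continue | (k=6,j=5): S=206.1104, K−S=0.0000, hold=0.0000 ⇒ V=0.0000 continue | (k=6,j=6): S=283.0347, K−S=0.0000, hold=0.0000 ⇒ V=0.0000 continue  boundary S*=79.5940
step 5: (k=5,j=0): S=49.4619, K−S=69.8581, hold=68.3795 ⇒ V=69.8581 exercise | (k=5,j=1): S=67.9220, K−S=51.3980, hold=49.9193 ⇒ V=51.3980 exercise | (k=5,j=2): S=93.2718, K−S=26.0482, hold=25.9749 ⇒ V=26.0482 exercise | (k=5,j=3): S=128.0826, K−S=0.0000, hold=6.3558 ⇒ V=6.3558 continue | (k=5,j=4): S=175.8855, K−S=0.0000, hold=0.0000 ⇒ V=0.0000 continue | (k=5,j=5): S=241.5293, K−S=0.0000, hold=0.0000 ⇒ V=0.0000 continue  boundary S*=93.2718
step 4: (k=4,j=0): S=57.9616, K−S=61.3584, hold=59.8797 ⇒ V=61.3584 exercise | (k=4,j=1): S=79.5940, K−S=39.7260, hold=38.2473 ⇒ V=39.7260 exercise | (k=4,j=2): S=109.3000, K−S=10.0200, hold=16.0044 ⇒ V=16.0044 continue | (k=4,j=3): S=150.0929, K−S=0.0000, hold=3.1395 ⇒ V=3.1395 continue | (k=4,j=4): S=206.1104, K−S=0.0000, hold=0.0000 ⇒ V=0.0000 continue  boundary S*=79.5940
step 3: (k=3,j=0): S=67.9220, K−S=51.3980, hold=49.9193 ⇒ V=51.3980 exercise | (k=3,j=1): S=93.2718, K−S=26.0482, hold=27.5237 ⇒ V=27.5237 continue | (k=3,j=2): S=128.0826, K−S=0.0000, hold=9.4554 ⇒ V=9.4554 continue | (k=3,j=3): S=175.8855, K−S=0.0000, hold=1.5508 ⇒ V=1.5508 continue  boundary S*=67.9220
step 2: (k=2,j=0): S=79.5940, K−S=39.7260, hold=38.9757 ⇒ V=39.7260 exercise | (k=2,j=1): S=109.3000, K−S=10.0200, hold=18.2633 ⇒ V=18.2633 continue | (k=2,j=2): S=150.0929, K−S=0.0000, hold=5.4362 ⇒ V=5.4362 continue  boundary S*=79.5940
step 1: (k=1,j=0): S=93.2718, K−S=26.0482, hold=28.6388 ⇒ V=28.6388 continue | (k=1,j=1): S=128.0826, K−S=0.0000, hold=11.7050 ⇒ V=11.7050 continue  boundary S*=-
step 0: (k=0,j=0): S=109.3000, K−S=10.0200, hold=19.9246 ⇒ V=19.9246 continue  boundary S*=-

price = 19.9246
boundary = - - 79.5940 67.9220 79.5940 93.2718 79.5940
tree:
19.9246
28.6388 11.7050
39.7260 18.2633 5.4362
51.3980 27.5237 9.4554 1.5508
61.3584 39.7260 16.0044 3.1395 0.0000
69.8581 51.3980 26.0482 6.3558 0.0000 0.0000
77.1114 61.3584 39.7260 12.8669 0.0000 0.0000 0.0000
83.3011 69.8581 51.3980 26.0482 0.0000 0.0000 0.0000 0.0000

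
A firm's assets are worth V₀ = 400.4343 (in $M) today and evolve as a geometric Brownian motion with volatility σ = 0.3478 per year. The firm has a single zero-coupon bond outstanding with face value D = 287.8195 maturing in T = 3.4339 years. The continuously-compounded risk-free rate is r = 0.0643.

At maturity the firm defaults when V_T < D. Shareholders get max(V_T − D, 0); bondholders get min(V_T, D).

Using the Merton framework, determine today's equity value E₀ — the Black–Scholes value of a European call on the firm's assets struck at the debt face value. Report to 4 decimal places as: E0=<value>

E0=190.3376

Equity is a call on the firm's assets struck at D = 287.8195:
d₁ = [ln(V₀/D) + (r + σ²/2)T] / (σ√T)
   = [ln(400.4343/287.8195) + (0.0643 + 0.5·0.3478²)·3.4339] / (0.3478·√3.4339)
   = [0.330216 + 0.428490] / 0.644501 = 1.177200
d₂ = d₁ − σ√T = 1.177200 − 0.644501 = 0.532700
N(d₁) = 0.880442,  N(d₂) = 0.702879,  e^(−rT) = 0.801877
E₀ = V₀·N(d₁) − D·e^(−rT)·N(d₂)
   = 400.4343·0.880442 − 287.8195·0.801877·0.702879 = 190.337618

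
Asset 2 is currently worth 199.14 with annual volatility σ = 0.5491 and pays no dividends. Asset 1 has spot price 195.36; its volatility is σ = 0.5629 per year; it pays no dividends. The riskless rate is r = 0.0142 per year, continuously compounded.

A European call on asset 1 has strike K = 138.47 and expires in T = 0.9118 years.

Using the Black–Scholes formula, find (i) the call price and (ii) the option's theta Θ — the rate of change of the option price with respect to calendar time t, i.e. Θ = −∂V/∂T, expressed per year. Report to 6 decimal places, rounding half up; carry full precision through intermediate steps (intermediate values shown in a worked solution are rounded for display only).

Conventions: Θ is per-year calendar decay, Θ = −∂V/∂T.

σ√T = 0.5629·√0.9118 = 0.537503
d₁ = (ln(S/K) + (r+σ²/2)T) / (σ√T) = (ln(195.36/138.47) + (0.0142+0.5629²/2)·0.9118) / 0.537503 = (0.344190 + 0.157402) / 0.537503 = 0.933190
d₂ = d₁ − σ√T = 0.933190 − 0.537503 = 0.395687
e^{−rT} = 0.987136
N(d₁) = 0.824639,  N(d₂) = 0.653832
Call price V = S·N(d₁) − K·e^{−rT}·N(d₂) = 161.101498 − 89.371456 = 71.730042
φ(d₁) = (1/√(2π))·e^{−d₁²/2} = 0.258112
Θ = −S·φ(d₁)·σ/(2√T) − r·K·e^{−rT}·N(d₂) = −14.862635 − 1.269075 = -16.131709

price = 71.730042
Θ = -16.131709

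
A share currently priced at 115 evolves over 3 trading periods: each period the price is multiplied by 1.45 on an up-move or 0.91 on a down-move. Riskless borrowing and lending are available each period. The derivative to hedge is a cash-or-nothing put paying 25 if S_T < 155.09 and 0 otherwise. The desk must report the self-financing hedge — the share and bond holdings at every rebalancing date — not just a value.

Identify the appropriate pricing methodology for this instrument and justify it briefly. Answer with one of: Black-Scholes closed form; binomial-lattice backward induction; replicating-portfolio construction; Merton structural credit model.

framework: replicating-portfolio construction

Key observation: since the answer must list Δ and B at each node of the 1.45/0.91 lattice on 115, the replicating-portfolio method — solving the two-state system at every node — is the one that applies.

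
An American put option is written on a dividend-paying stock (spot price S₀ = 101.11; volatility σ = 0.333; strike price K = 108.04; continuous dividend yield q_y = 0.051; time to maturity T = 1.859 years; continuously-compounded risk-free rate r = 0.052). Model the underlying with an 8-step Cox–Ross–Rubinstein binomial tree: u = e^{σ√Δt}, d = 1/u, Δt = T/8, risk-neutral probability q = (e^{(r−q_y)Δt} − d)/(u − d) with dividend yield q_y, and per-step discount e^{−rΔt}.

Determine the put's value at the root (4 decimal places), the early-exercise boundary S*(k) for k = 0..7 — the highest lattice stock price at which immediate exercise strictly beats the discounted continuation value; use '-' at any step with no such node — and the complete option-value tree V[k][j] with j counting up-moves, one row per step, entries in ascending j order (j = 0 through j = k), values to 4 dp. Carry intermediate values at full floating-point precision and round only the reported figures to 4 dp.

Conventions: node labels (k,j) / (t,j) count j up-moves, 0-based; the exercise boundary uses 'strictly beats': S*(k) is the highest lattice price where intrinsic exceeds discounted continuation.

params: Δt=0.23237 u=1.17413 d=0.85170 q=0.46068 e^(-rΔt)=0.98799
t_8 payoffs: 80.0452 69.4471 54.8370 34.6959 6.9300 0.0000 0.0000 0.0000 0.0000
t_7: node(7,0) S=32.8695 payoff=75.1705 vs cont=74.2601 → 75.1705 [stop]  node(7,1) S=45.3129 payoff=62.7271 vs cont=61.9633 → 62.7271 [stop]  node(7,2) S=62.4670 payoff=45.5730 vs cont=45.0113 → 45.5730 [stop]  node(7,3) S=86.1152 payoff=21.9248 vs cont=21.6417 → 21.9248 [stop]  node(7,4) S=118.7158 payoff=0.0000 vs cont=3.6926 → 3.6926 [wait]  node(7,5) S=163.6582 payoff=0.0000 vs cont=0.0000 → 0.0000 [wait]  node(7,6) S=225.6143 payoff=0.0000 vs cont=0.0000 → 0.0000 [wait]  node(7,7) S=311.0253 payoff=0.0000 vs cont=0.0000 → 0.0000 [wait]  ⇒ S*(7)=86.1152
t_6: node(6,0) S=38.5929 payoff=69.4471 vs cont=68.6042 → 69.4471 [stop]  node(6,1) S=53.2030 payoff=54.8370 vs cont=54.1662 → 54.8370 [stop]  node(6,2) S=73.3441 payoff=34.6959 vs cont=34.2624 → 34.6959 [stop]  node(6,3) S=101.1100 payoff=6.9300 vs cont=13.3632 → 13.3632 [wait]  node(6,4) S=139.3873 payoff=0.0000 vs cont=1.9676 → 1.9676 [wait]  node(6,5) S=192.1552 payoff=0.0000 vs cont=0.0000 → 0.0000 [wait]  node(6,6) S=264.8996 payoff=0.0000 vs cont=0.0000 → 0.0000 [wait]  ⇒ S*(6)=73.3441
t_5: node(5,0) S=45.3129 payoff=62.7271 vs cont=61.9633 → 62.7271 [stop]  node(5,1) S=62.4670 payoff=45.5730 vs cont=45.0113 → 45.5730 [stop]  node(5,2) S=86.1152 payoff=21.9248 vs cont=24.5698 → 24.5698 [wait]  node(5,3) S=118.7158 payoff=0.0000 vs cont=8.0161 → 8.0161 [wait]  node(5,4) S=163.6582 payoff=0.0000 vs cont=1.0484 → 1.0484 [wait]  node(5,5) S=225.6143 payoff=0.0000 vs cont=0.0000 → 0.0000 [wait]  ⇒ S*(5)=62.4670
t_4: node(4,0) S=53.2030 payoff=54.8370 vs cont=54.1662 → 54.8370 [stop]  node(4,1) S=73.3441 payoff=34.6959 vs cont=35.4662 → 35.4662 [wait]  node(4,2) S=101.1100 payoff=6.9300 vs cont=16.7404 → 16.7404 [wait]  node(4,3) S=139.3873 payoff=0.0000 vs cont=4.7485 → 4.7485 [wait]  node(4,4) S=192.1552 payoff=0.0000 vs cont=0.5587 → 0.5587 [wait]  ⇒ S*(4)=53.2030
t_3: node(3,0) S=62.4670 payoff=45.5730 vs cont=45.3619 → 45.5730 [stop]  node(3,1) S=86.1152 payoff=21.9248 vs cont=26.5173 → 26.5173 [wait]  node(3,2) S=118.7158 payoff=0.0000 vs cont=11.0813 → 11.0813 [wait]  node(3,3) S=163.6582 payoff=0.0000 vs cont=2.7845 → 2.7845 [wait]  ⇒ S*(3)=62.4670
t_2: node(2,0) S=73.3441 payoff=34.6959 vs cont=36.3526 → 36.3526 [wait]  node(2,1) S=101.1100 payoff=6.9300 vs cont=19.1732 → 19.1732 [wait]  node(2,2) S=139.3873 payoff=0.0000 vs cont=7.1720 → 7.1720 [wait]  ⇒ S*(2)=-
t_1: node(1,0) S=86.1152 payoff=21.9248 vs cont=28.0969 → 28.0969 [wait]  node(1,1) S=118.7158 payoff=0.0000 vs cont=13.4807 → 13.4807 [wait]  ⇒ S*(1)=-
t_0: node(0,0) S=101.1100 payoff=6.9300 vs cont=21.1070 → 21.1070 [wait]  ⇒ S*(0)=-

price = 21.1070
boundary = - - - 62.4670 53.2030 62.4670 73.3441 86.1152
tree:
21.1070
28.0969 13.4807
36.3526 19.1732 7.1720
45.5730 26.5173 11.0813 2.7845
54.8370 35.4662 16.7404 4.7485 0.5587
62.7271 45.5730 24.5698 8.0161 1.0484 0.0000
69.4471 54.8370 34.6959 13.3632 1.9676 0.0000 0.0000
75.1705 62.7271 45.5730 21.9248 3.6926 0.0000 0.0000 0.0000
80.0452 69.4471 54.8370 34.6959 6.9300 0.0000 0.0000 0.0000 0.0000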